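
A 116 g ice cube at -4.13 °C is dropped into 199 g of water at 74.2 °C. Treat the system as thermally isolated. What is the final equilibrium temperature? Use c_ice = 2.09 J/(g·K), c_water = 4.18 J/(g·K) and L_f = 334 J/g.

T_f ≈ 16.7 °C

Energy conservation, ΣQ = 0:
ice -4.13→0 °C: 116×2.09×4.13 = 1001.3; fusion: m_ice L_f = 116×334 = 38744; meltwater 0→T: 116×4.18×T = 484.88 T; water: 831.82(T − 74.2)
1316.7 T = 61721 − 39745 = 21976
T ≈ 16.69 °C — above 0 °C, consistent with complete melting.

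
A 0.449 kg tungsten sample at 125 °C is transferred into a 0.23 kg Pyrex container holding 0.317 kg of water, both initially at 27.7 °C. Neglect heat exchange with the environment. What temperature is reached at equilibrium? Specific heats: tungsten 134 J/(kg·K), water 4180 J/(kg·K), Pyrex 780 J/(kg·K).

T_f ≈ 31.4 °C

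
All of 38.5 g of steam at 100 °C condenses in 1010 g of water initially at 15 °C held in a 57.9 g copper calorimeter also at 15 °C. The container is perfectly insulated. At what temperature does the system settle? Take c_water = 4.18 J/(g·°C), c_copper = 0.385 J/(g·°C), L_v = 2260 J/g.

T_f ≈ 37.9 °C

Setting the total heat transfer to zero:
condense steam: −38.5·2260 = −87010; condensed water 100 °C→T: 160.93(T − 100); original water: 4221.8(T − 15); cup: 22.29(T − 15)
4405 T = 87010 + 16093 + 63661 = 166764
T ≈ 37.86 °C, under the boiling point, so the assumption holds.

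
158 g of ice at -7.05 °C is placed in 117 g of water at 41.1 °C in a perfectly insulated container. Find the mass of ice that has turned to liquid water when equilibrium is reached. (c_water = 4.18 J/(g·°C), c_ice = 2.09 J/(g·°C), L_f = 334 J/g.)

Heat available from the water dropping to 0 °C: 117×4.18×41.1 = 20100 J.
Of that, 158×2.09×7.05 = 2328.1 J goes to bring the ice to 0 °C, leaving 17772 J.
To melt every bit of ice: 158×334 = 52772 J.
17772 J < 52772 J, so only part of the ice melts and the system sits at 0 °C.
Mass melted = 17772/334 ≈ 53.21 g.

m_melted ≈ 53.2 g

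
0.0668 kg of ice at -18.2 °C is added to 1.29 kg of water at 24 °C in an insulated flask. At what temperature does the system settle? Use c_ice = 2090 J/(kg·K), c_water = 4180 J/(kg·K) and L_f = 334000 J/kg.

T_f ≈ 18.4 °C

Conservation of energy gives ΣQ = 0:
warm ice to 0 °C: 0.0668×2090×(0 − (-18.2)) = 2540.9; fusion: m_ice L_f = 0.0668×334000 = 22311; warm the meltwater: 279.22 T; water: 5392.2(T − 24)
5671.4 T = 129413 − 24852 = 104561
T ≈ 18.44 °C — above 0 °C, consistent with complete melting.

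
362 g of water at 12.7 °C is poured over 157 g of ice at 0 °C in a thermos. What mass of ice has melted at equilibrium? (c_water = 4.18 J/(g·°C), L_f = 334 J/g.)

Cooling the water to 0 °C releases 362×4.18×12.7 = 19217 J.
Melting all 157 g of ice would need 157×334 = 52438 J.
That's not enough to melt it all — equilibrium is at 0 °C with ice remaining.
m_melted×334 = 19217  ⇒  m_melted ≈ 57.54 g.

m_melted ≈ 57.5 g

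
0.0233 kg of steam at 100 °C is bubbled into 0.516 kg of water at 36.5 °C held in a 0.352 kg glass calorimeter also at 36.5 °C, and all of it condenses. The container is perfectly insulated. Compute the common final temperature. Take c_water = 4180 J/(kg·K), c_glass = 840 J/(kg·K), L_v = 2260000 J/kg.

T_f ≈ 59.6 °C

Taking heat into each body as positive, Σ m c ΔT = 0:
latent heat released on condensation: 0.0233·2260000 = 52658
  condensate cools 100→T: 0.0233·4180·(T − 100) = 97.39(T − 100)
  water warms: 0.516·4180·(T − 36.5) = 2156.9(T − 36.5)
  cup: 295.68(T − 36.5)
2550 T = 52658 + 9739.4 + 89518 = 151916
T ≈ 59.58 °C, under the boiling point, so the assumption holds.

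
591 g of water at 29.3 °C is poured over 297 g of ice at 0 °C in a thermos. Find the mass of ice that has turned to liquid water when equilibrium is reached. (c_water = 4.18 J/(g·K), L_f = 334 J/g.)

m_melted ≈ 217 g

Water can give up m c ΔT = 591·4.18·29.3 = 72382 J before reaching 0 °C.
Fully melting the ice requires m_ice L_f = 297·334 = 99198 J.
72382 J < 99198 J, so only part of the ice melts and the system sits at 0 °C.
Mass melted = 72382/334 ≈ 216.7 g.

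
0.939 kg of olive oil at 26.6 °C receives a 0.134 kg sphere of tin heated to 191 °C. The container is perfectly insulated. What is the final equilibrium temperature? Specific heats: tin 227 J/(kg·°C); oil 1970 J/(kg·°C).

Let T be the final temperature. ΣQ_i = 0:
0.134*227*(T − 191) + 0.939*1970*(T − 26.6) = 0
1880.2 T = 55015
T ≈ 29.26 °C

T_f ≈ 29.3 °C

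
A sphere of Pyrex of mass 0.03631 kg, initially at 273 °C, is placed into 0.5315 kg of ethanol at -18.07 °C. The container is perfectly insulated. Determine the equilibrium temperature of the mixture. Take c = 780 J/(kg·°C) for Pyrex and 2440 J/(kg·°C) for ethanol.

Set heat shed by the hot body equal to heat absorbed by the cold body:
0.03631*780*(273 − T) = 0.5315*2440*(T − (-18.07))
28.32(273 − T) = 1296.9(T − (-18.07))
1325.2 T = -15702  ⇒  T ≈ -11.85 °C

T_f ≈ -11.8 °C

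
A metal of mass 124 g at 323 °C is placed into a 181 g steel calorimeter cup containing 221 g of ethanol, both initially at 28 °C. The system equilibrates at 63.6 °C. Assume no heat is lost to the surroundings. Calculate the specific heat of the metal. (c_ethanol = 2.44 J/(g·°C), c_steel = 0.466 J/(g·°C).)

c ≈ 0.69 J/(g·°C)

Let T be the final temperature. ΣQ_i = 0:
124×c×(63.6 − 323) + 221×2.44×(63.6 − 28) + 181×0.466×(63.6 − 28) = 0
-32166 c = -22200
c = -22200/-32166 ≈ 0.6902 J/(g·°C)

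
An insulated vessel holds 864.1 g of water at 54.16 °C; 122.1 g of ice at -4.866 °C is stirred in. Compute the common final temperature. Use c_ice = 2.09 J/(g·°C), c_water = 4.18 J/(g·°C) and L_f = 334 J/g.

T_f ≈ 37.3 °C

Conservation of energy gives ΣQ = 0:
warm ice to 0 °C: 122.1·2.09·(0 − (-4.866)) = 1241.7
  latent heat to melt: 122.1·334 = 40781
  meltwater 0→T: 122.1·4.18·T = 510.38 T
  water cools: 864.1·4.18·(T − 54.16) = 3611.9(T − 54.16)
4122.3 T = 195623 − 42023 = 153599
T ≈ 37.26 °C — above 0 °C, consistent with complete melting.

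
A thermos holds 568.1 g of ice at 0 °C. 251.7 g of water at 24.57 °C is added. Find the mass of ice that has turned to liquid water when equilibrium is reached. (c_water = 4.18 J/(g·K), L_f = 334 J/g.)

m_melted ≈ 77.4 g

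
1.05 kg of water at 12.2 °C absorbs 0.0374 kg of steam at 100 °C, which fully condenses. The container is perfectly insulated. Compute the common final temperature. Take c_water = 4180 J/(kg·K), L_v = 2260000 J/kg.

Taking heat into each body as positive, Σ m c ΔT = 0:
condense steam: −0.0374×2260000 = −84524; condensate cools 100→T: 0.0374×4180×(T − 100) = 156.33(T − 100); original water: 4389(T − 12.2)
4545.3 T = 84524 + 15633 + 53546 = 153703
T ≈ 33.82 °C, under the boiling point, so the assumption holds.

T_f ≈ 33.8 °C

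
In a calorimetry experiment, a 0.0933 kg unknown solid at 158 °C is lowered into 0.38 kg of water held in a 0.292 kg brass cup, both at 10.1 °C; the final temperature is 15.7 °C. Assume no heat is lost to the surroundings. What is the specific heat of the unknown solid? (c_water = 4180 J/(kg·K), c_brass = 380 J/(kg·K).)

Energy conservation, ΣQ = 0:
0.0933·c·(15.7 − 158) + 0.38·4180·(15.7 − 10.1) + 0.292·380·(15.7 − 10.1) = 0
-13.28 c = -9516.4
c = -9516.4/-13.28 ≈ 716.8 J/(kg·K)

c ≈ 717 J/(kg·K)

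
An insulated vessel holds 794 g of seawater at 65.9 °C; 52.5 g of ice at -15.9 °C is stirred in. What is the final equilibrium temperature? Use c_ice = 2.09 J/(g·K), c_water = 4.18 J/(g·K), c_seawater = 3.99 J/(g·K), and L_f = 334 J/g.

Energy conservation, ΣQ = 0:
warm ice to 0 °C: 52.5×2.09×(0 − (-15.9)) = 1744.6
  fusion: m_ice L_f = 52.5×334 = 17535
  meltwater 0→T: 52.5×4.18×T = 219.45 T
  seawater cools: 794×3.99×(T − 65.9) = 3168.1(T − 65.9)
3387.5 T = 208775 − 19280 = 189496
T ≈ 55.94 °C (positive, so assuming full melt was valid).

T_f ≈ 55.9 °C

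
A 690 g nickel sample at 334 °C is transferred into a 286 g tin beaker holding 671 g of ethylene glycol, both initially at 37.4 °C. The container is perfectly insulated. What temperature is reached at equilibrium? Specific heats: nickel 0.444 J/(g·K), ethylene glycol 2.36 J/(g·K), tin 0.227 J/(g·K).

Net heat exchanged in the isolated system is zero:
690×0.444×(T − 334) + 671×2.36×(T − 37.4) + 286×0.227×(T − 37.4) = 0
306.36(T − 334) + 1583.6(T − 37.4) + 64.92(T − 37.4) = 0
1954.8 T = 163977
T ≈ 83.88 °C

T_f ≈ 83.9 °C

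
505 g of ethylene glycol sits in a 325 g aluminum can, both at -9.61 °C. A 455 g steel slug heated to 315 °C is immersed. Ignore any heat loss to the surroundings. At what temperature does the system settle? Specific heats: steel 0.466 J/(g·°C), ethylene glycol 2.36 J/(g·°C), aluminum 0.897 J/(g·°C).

Heat gained plus heat lost sum to zero:
455·0.466·(T − 315) + 505·2.36·(T − (-9.61)) + 325·0.897·(T − (-9.61)) = 0
(212.03 + 1191.8 + 291.53) T = 212.03·315 + 1191.8·(-9.61) + 291.53·(-9.61)
T ≈ 30.99 °C

T_f ≈ 31.0 °C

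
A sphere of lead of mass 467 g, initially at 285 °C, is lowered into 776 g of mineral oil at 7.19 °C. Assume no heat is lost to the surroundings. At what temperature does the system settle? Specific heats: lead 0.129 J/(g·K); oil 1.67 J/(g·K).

T_f ≈ 19.5 °C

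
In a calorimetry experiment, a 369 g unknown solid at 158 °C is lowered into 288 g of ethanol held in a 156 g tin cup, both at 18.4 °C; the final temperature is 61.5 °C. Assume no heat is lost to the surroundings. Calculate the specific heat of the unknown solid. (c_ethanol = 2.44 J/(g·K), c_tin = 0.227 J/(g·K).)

Conservation of energy gives ΣQ = 0:
369×c×(61.5 − 158) + 288×2.44×(61.5 − 18.4) + 156×0.227×(61.5 − 18.4) = 0
-35608 c = -31813
c = -31813/-35608 ≈ 0.8934 J/(g·K)

c ≈ 0.893 J/(g·K)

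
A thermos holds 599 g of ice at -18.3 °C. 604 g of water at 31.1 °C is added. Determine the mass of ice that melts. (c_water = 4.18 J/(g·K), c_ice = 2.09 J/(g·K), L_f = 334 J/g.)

Cooling the water to 0 °C releases 604×4.18×31.1 = 78519 J.
Of that, 599×2.09×18.3 = 22910 J goes to bring the ice to 0 °C, leaving 55609 J.
Melting all 599 g of ice would need 599×334 = 200066 J.
Since 55609 < 200066 J, not all the ice melts; equilibrium is at 0 °C.
Mass melted = 55609/334 ≈ 166.5 g.

m_melted ≈ 166 g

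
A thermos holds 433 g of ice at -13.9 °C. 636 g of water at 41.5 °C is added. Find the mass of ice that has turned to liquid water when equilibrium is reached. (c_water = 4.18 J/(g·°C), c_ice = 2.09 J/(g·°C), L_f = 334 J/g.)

m_melted ≈ 293 g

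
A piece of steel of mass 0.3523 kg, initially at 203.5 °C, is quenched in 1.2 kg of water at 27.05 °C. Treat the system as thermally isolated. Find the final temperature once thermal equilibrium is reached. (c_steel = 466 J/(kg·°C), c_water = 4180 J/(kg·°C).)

T_f ≈ 32.6 °C

Setting the total heat transfer to zero:
0.3523·466·(T − 203.5) + 1.2·4180·(T − 27.05) = 0
5180.2 T = 169092
T = 169092/5180.2 ≈ 32.64 °C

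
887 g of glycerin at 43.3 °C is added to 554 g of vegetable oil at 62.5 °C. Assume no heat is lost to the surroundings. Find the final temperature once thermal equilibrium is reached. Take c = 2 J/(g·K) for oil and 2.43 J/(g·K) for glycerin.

T_f ≈ 49.8 °C

With ΣQ=0 the equilibrium temperature is the m·c-weighted mean:
T_f = (1108·62.5 + 2155.4·43.3) / (1108 + 2155.4)
    = 162579 / 3263.4 ≈ 49.82 °C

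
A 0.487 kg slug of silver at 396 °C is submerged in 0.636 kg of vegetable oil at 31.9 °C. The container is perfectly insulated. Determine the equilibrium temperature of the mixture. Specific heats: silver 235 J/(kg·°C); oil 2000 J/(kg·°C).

T_f ≈ 62.0 °C

T_f is the heat-capacity-weighted average of the initial temperatures:
T_f = (114.44·396 + 1272·31.9) / (114.44 + 1272)
    = 85897 / 1386.4 ≈ 61.95 °C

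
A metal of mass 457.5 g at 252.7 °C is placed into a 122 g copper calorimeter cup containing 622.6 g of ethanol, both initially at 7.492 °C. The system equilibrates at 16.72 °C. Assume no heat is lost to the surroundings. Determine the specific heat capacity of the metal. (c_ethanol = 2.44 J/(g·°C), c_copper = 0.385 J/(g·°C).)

Energy conservation, ΣQ = 0:
457.5·c·(16.72 − 252.7) + 622.6·2.44·(16.72 − 7.492) + 122·0.385·(16.72 − 7.492) = 0
-107961 c = -14452
c = -14452/-107961 ≈ 0.1339 J/(g·°C)

c ≈ 0.134 J/(g·°C)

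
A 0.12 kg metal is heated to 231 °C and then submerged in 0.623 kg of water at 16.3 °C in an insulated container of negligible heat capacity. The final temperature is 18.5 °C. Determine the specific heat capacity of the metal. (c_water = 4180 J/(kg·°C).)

Heat lost by the metal = heat gained by the water:
0.12·c·(231 − 18.5) = 0.623·4180·(18.5 − 16.3)
25.5 c = 5729.1  ⇒  c ≈ 224.7 J/(kg·°C)

c ≈ 225 J/(kg·°C)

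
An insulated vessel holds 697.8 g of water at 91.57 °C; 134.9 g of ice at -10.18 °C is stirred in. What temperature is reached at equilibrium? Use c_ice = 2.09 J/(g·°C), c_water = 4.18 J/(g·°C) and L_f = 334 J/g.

Sum of m c ΔT and latent-heat terms is zero:
ice -10.18→0 °C: 134.9·2.09·10.18 = 2870.2; melt ice: 134.9·334 = 45057; warm the meltwater: 563.88 T; water: 2916.8(T − 91.57)
3480.7 T = 267092 − 47927 = 219165
T ≈ 62.97 °C (positive, so assuming full melt was valid).

T_f ≈ 63.0 °C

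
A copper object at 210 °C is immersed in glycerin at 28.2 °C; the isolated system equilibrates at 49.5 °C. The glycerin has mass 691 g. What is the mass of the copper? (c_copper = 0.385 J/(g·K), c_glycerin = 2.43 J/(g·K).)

|Q_copper| = |Q_glycerin|:
m×0.385×(210 − 49.5) = 691×2.43×(49.5 − 28.2)
61.79 m = 35765  ⇒  m ≈ 578.8 g

m ≈ 579 g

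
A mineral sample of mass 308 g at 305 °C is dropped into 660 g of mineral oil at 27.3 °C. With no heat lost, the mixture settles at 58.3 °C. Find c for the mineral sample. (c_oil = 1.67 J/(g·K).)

m_s c (T_s − T_f) = m_oil c_oil (T_f − T_0):
308·c·(305 − 58.3) = 660·1.67·(58.3 − 27.3)
75984 c = 34168  ⇒  c ≈ 0.4497 J/(g·K)

c ≈ 0.45 J/(g·K)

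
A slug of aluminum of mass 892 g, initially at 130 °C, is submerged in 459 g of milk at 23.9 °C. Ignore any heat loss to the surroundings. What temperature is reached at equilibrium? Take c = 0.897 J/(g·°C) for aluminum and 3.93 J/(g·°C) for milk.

T_f ≈ 56.5 °C

|Q_aluminum| = |Q_milk|:
892×0.897×(130 − T) = 459×3.93×(T − 23.9)
800.12(130 − T) = 1803.9(T − 23.9)
2604 T = 147129  ⇒  T ≈ 56.50 °C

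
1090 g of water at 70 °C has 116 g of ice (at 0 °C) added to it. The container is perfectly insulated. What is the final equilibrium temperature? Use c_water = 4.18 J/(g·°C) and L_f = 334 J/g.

T_f ≈ 55.6 °C

Net heat exchanged in the isolated system is zero:
melt ice: 116×334 = 38744
  warm the meltwater: 484.88 T
  water: 4556.2(T − 70)
5041.1 T = 318934 − 38744 = 280190
T ≈ 55.58 °C — above 0 °C, consistent with complete melting.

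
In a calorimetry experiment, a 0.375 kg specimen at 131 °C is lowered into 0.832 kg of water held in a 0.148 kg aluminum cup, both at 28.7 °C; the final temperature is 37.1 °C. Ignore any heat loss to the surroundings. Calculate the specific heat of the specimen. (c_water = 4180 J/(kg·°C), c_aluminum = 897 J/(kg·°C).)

Taking heat into each body as positive, Σ m c ΔT = 0:
0.375×c×(37.1 − 131) + 0.832×4180×(37.1 − 28.7) + 0.148×897×(37.1 − 28.7) = 0
-35.21 c = -30328
c = -30328/-35.21 ≈ 861.3 J/(kg·°C)

c ≈ 861 J/(kg·°C)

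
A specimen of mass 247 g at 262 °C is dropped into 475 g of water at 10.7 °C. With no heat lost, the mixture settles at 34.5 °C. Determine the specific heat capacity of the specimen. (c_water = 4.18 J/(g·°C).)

c ≈ 0.841 J/(g·°C)

m_s c (T_s − T_f) = m_water c_water (T_f − T_0):
247·c·(262 − 34.5) = 475·4.18·(34.5 − 10.7)
56192 c = 47255  ⇒  c ≈ 0.8409 J/(g·°C)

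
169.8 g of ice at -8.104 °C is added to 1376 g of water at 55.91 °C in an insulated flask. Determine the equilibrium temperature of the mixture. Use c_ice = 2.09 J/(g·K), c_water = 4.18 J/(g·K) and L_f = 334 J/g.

T_f ≈ 40.5 °C

Energy balance with sensible and latent terms:
warm ice to 0 °C: 169.8×2.09×(0 − (-8.104)) = 2876
  latent heat to melt: 169.8×334 = 56713
  warm the meltwater: 709.76 T
  water cools: 1376×4.18×(T − 55.91) = 5751.7(T − 55.91)
6461.4 T = 321576 − 59589 = 261987
T ≈ 40.55 °C — above 0 °C, consistent with complete melting.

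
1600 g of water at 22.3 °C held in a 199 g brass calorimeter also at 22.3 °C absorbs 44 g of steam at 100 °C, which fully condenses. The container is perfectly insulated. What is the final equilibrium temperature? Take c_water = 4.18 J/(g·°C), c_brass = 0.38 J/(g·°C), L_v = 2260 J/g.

T_f ≈ 38.7 °C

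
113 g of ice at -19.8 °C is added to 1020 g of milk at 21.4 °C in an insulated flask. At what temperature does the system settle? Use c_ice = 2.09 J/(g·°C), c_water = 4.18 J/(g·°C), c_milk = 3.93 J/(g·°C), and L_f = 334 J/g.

Taking heat into each body as positive, Σ m c ΔT = 0:
warm ice to 0 °C: 113×2.09×(0 − (-19.8)) = 4676.2
  latent heat to melt: 113×334 = 37742
  warm the meltwater: 472.34 T
  milk cools: 1020×3.93×(T − 21.4) = 4008.6(T − 21.4)
4480.9 T = 85784 − 42418 = 43366
T ≈ 9.68 °C (positive, so assuming full melt was valid).

T_f ≈ 9.7 °C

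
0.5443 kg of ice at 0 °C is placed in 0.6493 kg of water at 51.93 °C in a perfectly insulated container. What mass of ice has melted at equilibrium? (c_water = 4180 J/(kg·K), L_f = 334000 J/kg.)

Heat available from the water dropping to 0 °C: 0.6493·4180·51.93 = 140942 J.
Melting all 0.5443 kg of ice would need 0.5443·334000 = 181796 J.
140942 J < 181796 J, so only part of the ice melts and the system sits at 0 °C.
Mass melted = 140942/334000 ≈ 0.422 kg.

m_melted ≈ 0.422 kg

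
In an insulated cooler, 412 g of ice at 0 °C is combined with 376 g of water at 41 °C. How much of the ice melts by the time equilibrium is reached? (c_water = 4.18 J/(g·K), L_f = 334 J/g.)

m_melted ≈ 193 g

Water can give up m c ΔT = 376·4.18·41 = 64439 J before reaching 0 °C.
Melting all 412 g of ice would need 412·334 = 137608 J.
Since 64439 < 137608 J, not all the ice melts; equilibrium is at 0 °C.
m_melt = 64439 / L_f = 192.9 g.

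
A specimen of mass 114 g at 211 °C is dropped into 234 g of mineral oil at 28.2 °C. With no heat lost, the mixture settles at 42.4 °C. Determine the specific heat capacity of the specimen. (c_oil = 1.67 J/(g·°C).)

c ≈ 0.289 J/(g·°C)

Heat lost by the specimen = heat gained by the oil:
114·c·(211 − 42.4) = 234·1.67·(42.4 − 28.2)
19220 c = 5549.1  ⇒  c ≈ 0.2887 J/(g·°C)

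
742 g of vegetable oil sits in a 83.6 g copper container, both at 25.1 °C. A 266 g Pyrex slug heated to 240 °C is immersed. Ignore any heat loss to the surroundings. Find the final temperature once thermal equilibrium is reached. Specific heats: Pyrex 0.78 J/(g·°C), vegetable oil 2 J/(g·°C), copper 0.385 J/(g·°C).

Energy conservation, ΣQ = 0:
266*0.78*(T − 240) + 742*2*(T − 25.1) + 83.6*0.385*(T − 25.1) = 0
(207.48 + 1484 + 32.19) T = 207.48*240 + 1484*25.1 + 32.19*25.1
T ≈ 50.97 °C

T_f ≈ 51.0 °C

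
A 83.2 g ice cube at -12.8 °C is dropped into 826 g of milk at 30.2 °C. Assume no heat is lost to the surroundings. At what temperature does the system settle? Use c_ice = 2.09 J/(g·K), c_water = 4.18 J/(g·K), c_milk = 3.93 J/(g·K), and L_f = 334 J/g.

Setting the total heat transfer to zero:
warm ice to 0 °C: 83.2·2.09·(0 − (-12.8)) = 2225.8
  melt ice: 83.2·334 = 27789
  warm the meltwater: 347.78 T
  milk cools: 826·3.93·(T − 30.2) = 3246.2(T − 30.2)
3594 T = 98035 − 30015 = 68020
T ≈ 18.93 °C — above 0 °C, consistent with complete melting.

T_f ≈ 18.9 °C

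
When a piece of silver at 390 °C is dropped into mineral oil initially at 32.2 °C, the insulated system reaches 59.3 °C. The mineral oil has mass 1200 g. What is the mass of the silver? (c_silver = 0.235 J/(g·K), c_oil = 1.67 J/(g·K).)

m ≈ 699 g

Setting the total heat transfer to zero:
m×0.235×(59.3 − 390) + 1200×1.67×(59.3 − 32.2) = 0
-77.71 m = -54308
m = -54308/-77.71 ≈ 698.8 g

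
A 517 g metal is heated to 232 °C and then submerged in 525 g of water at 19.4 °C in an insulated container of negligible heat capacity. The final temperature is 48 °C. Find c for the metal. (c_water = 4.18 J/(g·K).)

Let T be the final temperature. ΣQ_i = 0:
517×c×(48 − 232) + 525×4.18×(48 − 19.4) = 0
-95128 c = -62763
c = -62763/-95128 ≈ 0.6598 J/(g·K)

c ≈ 0.66 J/(g·K)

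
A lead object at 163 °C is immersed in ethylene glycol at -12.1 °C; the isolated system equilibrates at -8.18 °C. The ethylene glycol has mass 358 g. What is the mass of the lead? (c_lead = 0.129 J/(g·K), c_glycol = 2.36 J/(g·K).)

m ≈ 150 g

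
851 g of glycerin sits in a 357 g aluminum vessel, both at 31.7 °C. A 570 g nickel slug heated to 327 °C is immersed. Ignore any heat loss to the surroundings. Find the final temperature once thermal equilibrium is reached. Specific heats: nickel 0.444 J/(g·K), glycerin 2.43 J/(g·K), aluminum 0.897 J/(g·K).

T_f ≈ 60.0 °C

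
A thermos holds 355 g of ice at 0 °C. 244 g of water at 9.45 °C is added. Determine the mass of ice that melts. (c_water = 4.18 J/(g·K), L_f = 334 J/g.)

m_melted ≈ 28.9 g

Heat available from the water dropping to 0 °C: 244×4.18×9.45 = 9638.2 J.
To melt every bit of ice: 355×334 = 118570 J.
9638.2 J < 118570 J, so only part of the ice melts and the system sits at 0 °C.
m_melt = 9638.2 / L_f = 28.86 g.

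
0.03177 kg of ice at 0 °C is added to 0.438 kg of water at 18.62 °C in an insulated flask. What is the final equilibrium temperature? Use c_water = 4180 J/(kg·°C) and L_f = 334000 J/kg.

T_f ≈ 12.0 °C

Heat gained plus heat lost sum to zero:
fusion: m_ice L_f = 0.03177·334000 = 10611
  meltwater 0→T: 0.03177·4180·T = 132.8 T
  water: 1830.8(T − 18.62)
1963.6 T = 34090 − 10611 = 23479
T ≈ 11.96 °C (positive, so assuming full melt was valid).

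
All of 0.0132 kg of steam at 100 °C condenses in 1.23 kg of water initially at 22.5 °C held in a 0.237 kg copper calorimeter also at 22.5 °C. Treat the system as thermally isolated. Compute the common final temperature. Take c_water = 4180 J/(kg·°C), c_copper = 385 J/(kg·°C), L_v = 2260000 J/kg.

Let T be the final temperature. ΣQ_i = 0:
condense steam: −0.0132×2260000 = −29832
  condensed water 100 °C→T: 55.18(T − 100)
  original water: 5141.4(T − 22.5)
  copper cup: 0.237×385×(T − 22.5) = 91.24(T − 22.5)
5287.8 T = 29832 + 5517.6 + 117735 = 153084
T ≈ 28.95 °C, under the boiling point, so the assumption holds.

T_f ≈ 29.0 °C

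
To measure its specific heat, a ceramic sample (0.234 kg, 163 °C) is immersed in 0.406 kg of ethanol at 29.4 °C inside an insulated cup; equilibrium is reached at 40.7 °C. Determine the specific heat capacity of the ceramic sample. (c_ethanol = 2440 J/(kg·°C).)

c ≈ 391 J/(kg·°C)

Heat lost by the ceramic sample = heat gained by the ethanol:
0.234·c·(163 − 40.7) = 0.406·2440·(40.7 − 29.4)
28.62 c = 11194  ⇒  c ≈ 391.2 J/(kg·°C)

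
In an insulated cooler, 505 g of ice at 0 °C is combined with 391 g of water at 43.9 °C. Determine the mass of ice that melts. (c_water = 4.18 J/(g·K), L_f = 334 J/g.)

m_melted ≈ 215 g

Cooling the water to 0 °C releases 391·4.18·43.9 = 71749 J.
Fully melting the ice requires m_ice L_f = 505·334 = 168670 J.
Since 71749 < 168670 J, not all the ice melts; equilibrium is at 0 °C.
Mass melted = 71749/334 ≈ 214.8 g.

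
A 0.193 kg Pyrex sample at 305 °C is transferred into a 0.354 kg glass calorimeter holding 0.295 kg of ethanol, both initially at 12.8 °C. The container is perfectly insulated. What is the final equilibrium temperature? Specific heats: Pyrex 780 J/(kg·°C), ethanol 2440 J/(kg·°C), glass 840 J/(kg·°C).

Energy conservation, ΣQ = 0:
0.193×780×(T − 305) + 0.295×2440×(T − 12.8) + 0.354×840×(T − 12.8) = 0
150.54(T − 305) + 719.8(T − 12.8) + 297.36(T − 12.8) = 0
1167.7 T = 58934
T = 58934/1167.7 ≈ 50.47 °C

T_f ≈ 50.5 °C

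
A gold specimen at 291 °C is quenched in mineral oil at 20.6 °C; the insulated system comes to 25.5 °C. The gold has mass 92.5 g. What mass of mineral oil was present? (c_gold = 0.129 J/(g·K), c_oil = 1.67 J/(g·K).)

Heat lost by the gold = heat gained by the oil:
92.5×0.129×(291 − 25.5) = m×1.67×(25.5 − 20.6)
8.183 m = 3168.1  ⇒  m ≈ 387.2 g

m ≈ 387 g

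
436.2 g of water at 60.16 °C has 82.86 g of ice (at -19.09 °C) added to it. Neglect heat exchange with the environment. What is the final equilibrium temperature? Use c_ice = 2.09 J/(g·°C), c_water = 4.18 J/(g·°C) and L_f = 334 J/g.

T_f ≈ 36.3 °C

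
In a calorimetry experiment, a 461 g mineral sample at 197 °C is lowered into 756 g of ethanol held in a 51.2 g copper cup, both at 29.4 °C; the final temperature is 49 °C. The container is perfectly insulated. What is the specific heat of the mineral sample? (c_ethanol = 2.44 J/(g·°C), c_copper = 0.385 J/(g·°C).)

c ≈ 0.536 J/(g·°C)

Setting the total heat transfer to zero:
461×c×(49 − 197) + 756×2.44×(49 − 29.4) + 51.2×0.385×(49 − 29.4) = 0
-68228 c = -36541
c = -36541/-68228 ≈ 0.5356 J/(g·°C)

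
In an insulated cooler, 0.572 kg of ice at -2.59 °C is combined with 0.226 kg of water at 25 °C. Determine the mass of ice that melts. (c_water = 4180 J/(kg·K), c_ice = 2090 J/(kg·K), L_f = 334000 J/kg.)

Heat available from the water dropping to 0 °C: 0.226×4180×25 = 23617 J.
Of that, 0.572×2090×2.59 = 3096.3 J goes to bring the ice to 0 °C, leaving 20521 J.
To melt every bit of ice: 0.572×334000 = 191048 J.
That's not enough to melt it all — equilibrium is at 0 °C with ice remaining.
m_melt = 20521 / L_f = 0.06144 kg.

m_melted ≈ 0.0614 kg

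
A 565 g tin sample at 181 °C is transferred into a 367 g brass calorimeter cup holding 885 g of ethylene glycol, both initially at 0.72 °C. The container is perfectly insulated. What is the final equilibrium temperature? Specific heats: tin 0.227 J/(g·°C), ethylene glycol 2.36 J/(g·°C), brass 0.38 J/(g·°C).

T_f ≈ 10.5 °C

T_f is the heat-capacity-weighted average of the initial temperatures:
T_f = (128.25×181 + 2088.6×0.72 + 139.46×0.72) / (128.25 + 2088.6 + 139.46)
    = 24818 / 2356.3 ≈ 10.53 °C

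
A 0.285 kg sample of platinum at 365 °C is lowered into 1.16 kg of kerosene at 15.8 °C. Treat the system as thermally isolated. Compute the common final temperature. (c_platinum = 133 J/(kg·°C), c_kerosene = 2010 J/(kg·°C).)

T_f ≈ 21.4 °C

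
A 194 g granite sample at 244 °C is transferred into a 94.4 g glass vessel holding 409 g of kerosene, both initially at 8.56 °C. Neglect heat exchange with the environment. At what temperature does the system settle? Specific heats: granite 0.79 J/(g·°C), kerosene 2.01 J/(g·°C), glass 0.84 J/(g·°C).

T_f ≈ 42.8 °C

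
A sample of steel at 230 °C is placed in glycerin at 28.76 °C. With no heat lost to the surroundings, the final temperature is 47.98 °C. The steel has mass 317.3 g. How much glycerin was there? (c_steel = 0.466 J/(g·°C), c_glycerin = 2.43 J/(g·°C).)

m ≈ 576 g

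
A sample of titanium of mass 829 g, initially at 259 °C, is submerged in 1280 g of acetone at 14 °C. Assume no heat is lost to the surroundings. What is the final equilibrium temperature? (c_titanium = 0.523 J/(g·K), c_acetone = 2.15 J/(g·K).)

T_f ≈ 47.3 °C

T_f is the heat-capacity-weighted average of the initial temperatures:
T_f = (433.57×259 + 2752×14) / (433.57 + 2752)
    = 150822 / 3185.6 ≈ 47.35 °C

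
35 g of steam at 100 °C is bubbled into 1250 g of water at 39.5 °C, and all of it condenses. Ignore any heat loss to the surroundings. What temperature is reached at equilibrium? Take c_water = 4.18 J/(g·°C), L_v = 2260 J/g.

T_f ≈ 55.9 °C

Energy balance with sensible and latent terms:
steam→water at 100 °C releases m L_v = 35·2260 = 79100; condensed water 100 °C→T: 146.3(T − 100); original water: 5225(T − 39.5)
5371.3 T = 79100 + 14630 + 206388 = 300118
T ≈ 55.87 °C (< 100 °C, so full condensation is consistent).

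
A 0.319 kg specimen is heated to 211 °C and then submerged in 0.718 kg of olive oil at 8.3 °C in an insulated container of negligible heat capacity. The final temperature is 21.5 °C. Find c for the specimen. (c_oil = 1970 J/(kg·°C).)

c ≈ 309 J/(kg·°C)

Heat lost by the specimen = heat gained by the oil:
0.319×c×(211 − 21.5) = 0.718×1970×(21.5 − 8.3)
60.45 c = 18671  ⇒  c ≈ 308.9 J/(kg·°C)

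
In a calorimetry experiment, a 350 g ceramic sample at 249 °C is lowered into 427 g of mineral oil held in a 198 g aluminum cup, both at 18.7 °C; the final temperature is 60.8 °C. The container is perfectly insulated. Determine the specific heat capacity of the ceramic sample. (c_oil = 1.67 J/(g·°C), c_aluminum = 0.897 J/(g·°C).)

c ≈ 0.569 J/(g·°C)

Energy conservation, ΣQ = 0:
350·c·(60.8 − 249) + 427·1.67·(60.8 − 18.7) + 198·0.897·(60.8 − 18.7) = 0
-65870 c = -37498
c = -37498/-65870 ≈ 0.5693 J/(g·°C)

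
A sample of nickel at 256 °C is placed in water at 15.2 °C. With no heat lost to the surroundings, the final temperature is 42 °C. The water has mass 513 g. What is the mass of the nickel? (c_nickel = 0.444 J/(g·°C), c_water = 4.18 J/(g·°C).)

m ≈ 605 g

Heat lost by the nickel = heat gained by the water:
m×0.444×(256 − 42) = 513×4.18×(42 − 15.2)
95.02 m = 57468  ⇒  m ≈ 604.8 g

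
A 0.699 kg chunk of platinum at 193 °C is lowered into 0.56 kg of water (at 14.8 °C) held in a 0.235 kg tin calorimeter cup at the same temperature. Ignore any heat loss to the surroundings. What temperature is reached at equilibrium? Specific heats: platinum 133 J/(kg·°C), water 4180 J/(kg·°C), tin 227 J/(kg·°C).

With ΣQ=0 the equilibrium temperature is the m·c-weighted mean:
T_f = (92.97×193 + 2340.8×14.8 + 53.34×14.8) / (92.97 + 2340.8 + 53.34)
    = 53376 / 2487.1 ≈ 21.46 °C

T_f ≈ 21.5 °C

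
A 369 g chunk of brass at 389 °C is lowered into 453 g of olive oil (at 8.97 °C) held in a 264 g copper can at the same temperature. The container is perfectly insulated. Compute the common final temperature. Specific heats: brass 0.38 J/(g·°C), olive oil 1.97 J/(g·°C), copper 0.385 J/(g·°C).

T_f ≈ 55.9 °C

With ΣQ=0 the equilibrium temperature is the m·c-weighted mean:
T_f = (140.22×389 + 892.41×8.97 + 101.64×8.97) / (140.22 + 892.41 + 101.64)
    = 63462 / 1134.3 ≈ 55.95 °C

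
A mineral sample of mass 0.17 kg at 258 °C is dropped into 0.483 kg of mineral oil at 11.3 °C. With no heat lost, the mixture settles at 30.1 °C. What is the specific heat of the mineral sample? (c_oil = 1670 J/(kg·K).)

c ≈ 391 J/(kg·K)

Taking heat into each body as positive, Σ m c ΔT = 0:
0.17×c×(30.1 − 258) + 0.483×1670×(30.1 − 11.3) = 0
-38.74 c = -15164
c = -15164/-38.74 ≈ 391.4 J/(kg·K)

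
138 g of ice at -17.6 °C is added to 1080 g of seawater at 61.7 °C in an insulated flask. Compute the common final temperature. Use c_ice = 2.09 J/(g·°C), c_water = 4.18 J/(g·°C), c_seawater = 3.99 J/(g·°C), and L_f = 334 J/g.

T_f ≈ 43.9 °C

Sum of m c ΔT and latent-heat terms is zero:
ice -17.6→0 °C: 138×2.09×17.6 = 5076.2
  latent heat to melt: 138×334 = 46092
  warm the meltwater: 576.84 T
  seawater: 4309.2(T − 61.7)
4886 T = 265878 − 51168 = 214709
T ≈ 43.94 °C — above 0 °C, consistent with complete melting.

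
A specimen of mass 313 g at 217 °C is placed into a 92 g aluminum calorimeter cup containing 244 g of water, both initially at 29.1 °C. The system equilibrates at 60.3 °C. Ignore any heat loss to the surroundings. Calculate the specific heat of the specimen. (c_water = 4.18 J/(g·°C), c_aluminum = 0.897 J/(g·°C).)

c ≈ 0.701 J/(g·°C)

Energy conservation, ΣQ = 0:
313×c×(60.3 − 217) + 244×4.18×(60.3 − 29.1) + 92×0.897×(60.3 − 29.1) = 0
-49047 c = -34396
c = -34396/-49047 ≈ 0.7013 J/(g·°C)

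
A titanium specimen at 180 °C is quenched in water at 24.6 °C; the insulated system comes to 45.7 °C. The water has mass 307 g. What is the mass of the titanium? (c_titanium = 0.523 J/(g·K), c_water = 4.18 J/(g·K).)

Let T be the final temperature. ΣQ_i = 0:
m·0.523·(45.7 − 180) + 307·4.18·(45.7 − 24.6) = 0
-70.24 m = -27077
m = -27077/-70.24 ≈ 385.5 g

m ≈ 385 g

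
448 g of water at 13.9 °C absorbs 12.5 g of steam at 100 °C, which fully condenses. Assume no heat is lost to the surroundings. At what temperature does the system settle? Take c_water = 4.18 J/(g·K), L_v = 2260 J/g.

T_f ≈ 30.9 °C

Heat gained plus heat lost sum to zero:
steam→water at 100 °C releases m L_v = 12.5×2260 = 28250; condensed water 100 °C→T: 52.25(T − 100); original water: 1872.6(T − 13.9)
1924.9 T = 28250 + 5225 + 26030 = 59505
T ≈ 30.91 °C, under the boiling point, so the assumption holds.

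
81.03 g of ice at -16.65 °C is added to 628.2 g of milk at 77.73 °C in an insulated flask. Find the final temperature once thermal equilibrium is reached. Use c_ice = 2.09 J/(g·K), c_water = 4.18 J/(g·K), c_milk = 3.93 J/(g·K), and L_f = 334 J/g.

Setting the total heat transfer to zero:
ice -16.65→0 °C: 81.03×2.09×16.65 = 2819.7; melt ice: 81.03×334 = 27064; meltwater 0→T: 81.03×4.18×T = 338.71 T; milk cools: 628.2×3.93×(T − 77.73) = 2468.8(T − 77.73)
2807.5 T = 191902 − 29884 = 162018
T ≈ 57.71 °C (positive, so assuming full melt was valid).

T_f ≈ 57.7 °C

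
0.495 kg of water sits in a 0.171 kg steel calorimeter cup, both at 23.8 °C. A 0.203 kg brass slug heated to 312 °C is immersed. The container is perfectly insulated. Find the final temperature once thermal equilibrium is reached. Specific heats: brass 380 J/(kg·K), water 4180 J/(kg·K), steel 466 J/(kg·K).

Setting the total heat transfer to zero:
0.203·380·(T − 312) + 0.495·4180·(T − 23.8) + 0.171·466·(T − 23.8) = 0
77.14(T − 312) + 2069.1(T − 23.8) + 79.69(T − 23.8) = 0
(77.14 + 2069.1 + 79.69) T = 77.14·312 + 2069.1·23.8 + 79.69·23.8
T = 75209/2225.9 ≈ 33.79 °C

T_f ≈ 33.8 °C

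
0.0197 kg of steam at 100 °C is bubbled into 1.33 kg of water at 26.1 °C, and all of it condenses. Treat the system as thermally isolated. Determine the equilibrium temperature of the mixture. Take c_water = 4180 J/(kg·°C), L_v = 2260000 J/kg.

Setting the total heat transfer to zero:
steam→water at 100 °C releases m L_v = 0.0197×2260000 = 44522
  condensate cools 100→T: 0.0197×4180×(T − 100) = 82.35(T − 100)
  original water: 5559.4(T − 26.1)
5641.7 T = 44522 + 8234.6 + 145100 = 197857
T ≈ 35.07 °C (< 100 °C, so full condensation is consistent).

T_f ≈ 35.1 °C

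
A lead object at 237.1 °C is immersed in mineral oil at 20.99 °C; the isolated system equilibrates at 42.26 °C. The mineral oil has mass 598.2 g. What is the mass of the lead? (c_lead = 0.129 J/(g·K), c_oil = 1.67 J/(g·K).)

m ≈ 845 g

Heat lost by the lead = heat gained by the oil:
m×0.129×(237.1 − 42.26) = 598.2×1.67×(42.26 − 20.99)
25.13 m = 21249  ⇒  m ≈ 845.4 g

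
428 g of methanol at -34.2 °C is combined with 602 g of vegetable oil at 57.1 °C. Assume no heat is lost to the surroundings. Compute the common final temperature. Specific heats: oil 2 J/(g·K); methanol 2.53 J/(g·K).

T_f ≈ 13.9 °C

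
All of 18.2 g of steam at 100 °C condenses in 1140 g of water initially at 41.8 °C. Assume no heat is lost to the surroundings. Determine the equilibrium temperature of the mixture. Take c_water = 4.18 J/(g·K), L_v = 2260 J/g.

T_f ≈ 51.2 °C

Let T be the final temperature. ΣQ_i = 0:
steam→water at 100 °C releases m L_v = 18.2×2260 = 41132
  condensate cools 100→T: 18.2×4.18×(T − 100) = 76.08(T − 100)
  water warms: 1140×4.18×(T − 41.8) = 4765.2(T − 41.8)
4841.3 T = 41132 + 7607.6 + 199185 = 247925
T ≈ 51.21 °C, under the boiling point, so the assumption holds.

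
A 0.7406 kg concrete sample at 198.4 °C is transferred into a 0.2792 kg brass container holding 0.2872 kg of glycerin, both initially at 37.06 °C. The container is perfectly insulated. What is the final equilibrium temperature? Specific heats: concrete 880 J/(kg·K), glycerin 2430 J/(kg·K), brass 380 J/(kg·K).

Taking heat into each body as positive, Σ m c ΔT = 0:
0.7406×880×(T − 198.4) + 0.2872×2430×(T − 37.06) + 0.2792×380×(T − 37.06) = 0
(651.73 + 697.9 + 106.1) T = 651.73×198.4 + 697.9×37.06 + 106.1×37.06
T ≈ 109.29 °C

T_f ≈ 109.3 °C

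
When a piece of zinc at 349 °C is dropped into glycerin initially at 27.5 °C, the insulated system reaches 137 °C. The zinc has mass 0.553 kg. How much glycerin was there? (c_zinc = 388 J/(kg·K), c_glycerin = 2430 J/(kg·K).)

Taking heat into each body as positive, Σ m c ΔT = 0:
0.553·388·(137 − 349) + m·2430·(137 − 27.5) = 0
266085 m = 45488
m = 45488/266085 ≈ 0.171 kg

m ≈ 0.171 kg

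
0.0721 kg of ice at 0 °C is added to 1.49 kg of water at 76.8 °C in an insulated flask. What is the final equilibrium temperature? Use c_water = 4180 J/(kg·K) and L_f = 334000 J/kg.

T_f ≈ 69.6 °C

Heat gained plus heat lost sum to zero:
fusion: m_ice L_f = 0.0721×334000 = 24081
  warm the meltwater: 301.38 T
  water cools: 1.49×4180×(T − 76.8) = 6228.2(T − 76.8)
6529.6 T = 478326 − 24081 = 454244
T ≈ 69.57 °C (positive, so assuming full melt was valid).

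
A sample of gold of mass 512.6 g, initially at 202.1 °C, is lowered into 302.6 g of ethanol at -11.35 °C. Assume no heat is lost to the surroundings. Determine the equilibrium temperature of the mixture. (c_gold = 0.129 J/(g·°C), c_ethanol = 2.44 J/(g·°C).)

Set heat shed by the hot body equal to heat absorbed by the cold body:
512.6×0.129×(202.1 − T) = 302.6×2.44×(T − (-11.35))
66.13(202.1 − T) = 738.34(T − (-11.35))
804.47 T = 4983.7  ⇒  T ≈ 6.20 °C

T_f ≈ 6.2 °C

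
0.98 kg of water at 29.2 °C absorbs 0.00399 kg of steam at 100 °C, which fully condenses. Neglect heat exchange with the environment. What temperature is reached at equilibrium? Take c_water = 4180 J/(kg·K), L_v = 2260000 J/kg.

T_f ≈ 31.7 °C

Net heat exchanged in the isolated system is zero:
latent heat released on condensation: 0.00399×2260000 = 9017.4
  condensed water 100 °C→T: 16.68(T − 100)
  water warms: 0.98×4180×(T − 29.2) = 4096.4(T − 29.2)
4113.1 T = 9017.4 + 1667.8 + 119615 = 130300
T ≈ 31.68 °C, under the boiling point, so the assumption holds.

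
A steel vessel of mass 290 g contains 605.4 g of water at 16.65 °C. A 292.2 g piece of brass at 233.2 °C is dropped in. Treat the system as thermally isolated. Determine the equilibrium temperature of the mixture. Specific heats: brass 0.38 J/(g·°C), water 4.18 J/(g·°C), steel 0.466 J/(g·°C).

T_f ≈ 25.3 °C

Energy conservation, ΣQ = 0:
292.2·0.38·(T − 233.2) + 605.4·4.18·(T − 16.65) + 290·0.466·(T − 16.65) = 0
111.04(T − 233.2) + 2530.6(T − 16.65) + 135.14(T − 16.65) = 0
(111.04 + 2530.6 + 135.14) T = 111.04·233.2 + 2530.6·16.65 + 135.14·16.65
T = 70278 / 2776.7 = 25.3 °C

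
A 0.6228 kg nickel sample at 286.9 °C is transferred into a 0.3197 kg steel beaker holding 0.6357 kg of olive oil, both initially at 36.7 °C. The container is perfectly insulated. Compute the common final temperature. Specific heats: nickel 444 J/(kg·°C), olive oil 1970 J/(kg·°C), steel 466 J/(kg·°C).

T_f ≈ 77.9 °C

Heat gained plus heat lost sum to zero:
0.6228*444*(T − 286.9) + 0.6357*1970*(T − 36.7) + 0.3197*466*(T − 36.7) = 0
276.52(T − 286.9) + 1252.3(T − 36.7) + 148.98(T − 36.7) = 0
1677.8 T = 130763
T ≈ 77.94 °C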